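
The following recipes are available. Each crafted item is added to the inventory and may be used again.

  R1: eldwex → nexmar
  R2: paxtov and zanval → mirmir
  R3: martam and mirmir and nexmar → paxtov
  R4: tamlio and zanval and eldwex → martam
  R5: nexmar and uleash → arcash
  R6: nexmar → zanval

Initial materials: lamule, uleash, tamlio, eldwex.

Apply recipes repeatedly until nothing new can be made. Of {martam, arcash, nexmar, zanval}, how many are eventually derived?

4

eldwex → nexmar (R1).
Using R5, nexmar and uleash make arcash.
Using R6, nexmar makes zanval.
tamlio and zanval and eldwex → martam (R4).
martam: reached.
arcash: reached.
nexmar: reached.
zanval: reached.
All 4 are reached.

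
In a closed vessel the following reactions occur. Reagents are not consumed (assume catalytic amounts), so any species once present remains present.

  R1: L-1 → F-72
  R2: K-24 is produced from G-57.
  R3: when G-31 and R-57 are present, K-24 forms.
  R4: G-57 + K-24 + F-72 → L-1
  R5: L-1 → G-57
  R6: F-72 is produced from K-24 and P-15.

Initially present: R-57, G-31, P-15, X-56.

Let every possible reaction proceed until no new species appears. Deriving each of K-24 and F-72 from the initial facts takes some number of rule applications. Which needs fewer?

K-24: G-31 and R-57 present → K-24 forms (R3). [1 rule application]
F-72: G-31 and R-57 present → K-24 forms (R3). K-24 and P-15 present → F-72 forms (R6). [2 rule applications]
K-24 needs fewer.

K-24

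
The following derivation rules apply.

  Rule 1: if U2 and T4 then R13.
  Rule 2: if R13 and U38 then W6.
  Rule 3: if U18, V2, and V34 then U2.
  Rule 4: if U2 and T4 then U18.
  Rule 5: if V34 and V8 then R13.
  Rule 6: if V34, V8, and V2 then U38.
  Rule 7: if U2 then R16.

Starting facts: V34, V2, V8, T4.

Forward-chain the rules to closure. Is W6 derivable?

Yes

From V34, V8, and V2, Rule 6 gives U38.
From V34 and V8, Rule 5 gives R13.
From R13 and U38, Rule 2 gives W6.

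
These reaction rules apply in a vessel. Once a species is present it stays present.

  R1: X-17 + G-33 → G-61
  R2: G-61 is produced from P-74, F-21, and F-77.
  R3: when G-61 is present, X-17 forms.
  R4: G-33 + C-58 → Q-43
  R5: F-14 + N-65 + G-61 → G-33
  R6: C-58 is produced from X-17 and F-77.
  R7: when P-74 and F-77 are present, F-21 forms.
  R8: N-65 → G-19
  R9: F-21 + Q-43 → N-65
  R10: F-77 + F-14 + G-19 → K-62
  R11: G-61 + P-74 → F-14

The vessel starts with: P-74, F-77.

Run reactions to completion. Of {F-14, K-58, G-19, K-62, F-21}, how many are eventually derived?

2

P-74 and F-77 present → F-21 forms (R7).
P-74, F-21, and F-77 present → G-61 forms (R2).
G-61 and P-74 present → F-14 forms (R11).
F-14: reached.
No rule produces K-58, and it is not given.
G-19 would need N-65 (R8), but N-65 never forms.
K-62 would need F-77, F-14, and G-19 (R10), but G-19 never forms.
F-21: reached.
Reached: F-14 and F-21 — 2 of the 5.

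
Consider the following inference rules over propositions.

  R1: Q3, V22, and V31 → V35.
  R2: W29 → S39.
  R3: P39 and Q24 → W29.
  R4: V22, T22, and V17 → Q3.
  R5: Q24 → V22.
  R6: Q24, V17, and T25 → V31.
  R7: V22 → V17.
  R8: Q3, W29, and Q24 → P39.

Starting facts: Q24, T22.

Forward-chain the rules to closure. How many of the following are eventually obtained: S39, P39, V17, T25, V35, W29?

1

Q24 holds, so V22 follows (R5).
V22 holds, so V17 follows (R7).
S39 would need W29 (R2), but W29 is never established.
P39 would need Q3, W29, and Q24 (R8), but W29 is never established.
V17: reached.
No rule produces T25, and it is not given.
V35 would need Q3, V22, and V31 (R1), but V31 is never established.
W29 would need P39 and Q24 (R3), but P39 is never established.
Reached: V17 — 1 of the 6.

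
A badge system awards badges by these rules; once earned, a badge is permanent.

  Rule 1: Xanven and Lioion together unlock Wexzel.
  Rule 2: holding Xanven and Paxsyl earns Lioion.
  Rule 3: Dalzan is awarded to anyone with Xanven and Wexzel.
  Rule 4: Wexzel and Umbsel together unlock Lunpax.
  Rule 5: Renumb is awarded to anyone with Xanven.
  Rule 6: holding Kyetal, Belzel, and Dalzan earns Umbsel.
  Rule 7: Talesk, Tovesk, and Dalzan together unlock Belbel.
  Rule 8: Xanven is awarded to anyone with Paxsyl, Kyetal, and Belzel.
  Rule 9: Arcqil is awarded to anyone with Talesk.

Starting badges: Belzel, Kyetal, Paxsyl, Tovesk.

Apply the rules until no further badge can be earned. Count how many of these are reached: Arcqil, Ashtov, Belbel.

Arcqil would need Talesk (Rule 9), but Talesk is never earned.
No rule produces Ashtov, and it is not given.
Belbel would need Talesk, Tovesk, and Dalzan (Rule 7), but Talesk is never earned.
None of the 3 are reached.

0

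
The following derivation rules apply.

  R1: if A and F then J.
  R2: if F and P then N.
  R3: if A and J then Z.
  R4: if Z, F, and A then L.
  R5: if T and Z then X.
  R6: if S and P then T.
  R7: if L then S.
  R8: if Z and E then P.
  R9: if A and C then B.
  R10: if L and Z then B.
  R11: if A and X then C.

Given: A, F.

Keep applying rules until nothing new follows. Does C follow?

No

C would need A and X (R11), but X is never established.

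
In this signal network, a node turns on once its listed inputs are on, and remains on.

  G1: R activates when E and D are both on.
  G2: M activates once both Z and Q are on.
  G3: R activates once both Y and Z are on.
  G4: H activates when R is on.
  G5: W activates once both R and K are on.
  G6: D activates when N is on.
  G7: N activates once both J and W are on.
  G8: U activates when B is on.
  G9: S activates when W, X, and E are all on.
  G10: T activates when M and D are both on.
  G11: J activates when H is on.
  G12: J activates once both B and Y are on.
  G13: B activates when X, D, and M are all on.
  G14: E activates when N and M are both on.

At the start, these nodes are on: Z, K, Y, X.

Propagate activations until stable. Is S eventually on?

No

S would need W, X, and E (G9), but E never turns on.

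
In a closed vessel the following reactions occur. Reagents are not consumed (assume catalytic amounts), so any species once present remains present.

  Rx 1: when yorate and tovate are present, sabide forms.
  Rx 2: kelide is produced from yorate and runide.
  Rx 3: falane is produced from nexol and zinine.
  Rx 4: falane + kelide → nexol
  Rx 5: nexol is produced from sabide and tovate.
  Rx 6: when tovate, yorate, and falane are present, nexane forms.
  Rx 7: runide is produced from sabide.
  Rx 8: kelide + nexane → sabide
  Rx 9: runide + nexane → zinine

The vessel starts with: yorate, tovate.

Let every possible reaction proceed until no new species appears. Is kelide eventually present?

yorate and tovate present → sabide forms (Rx 1).
sabide present → runide forms (Rx 7).
yorate and runide present → kelide forms (Rx 2).

Yes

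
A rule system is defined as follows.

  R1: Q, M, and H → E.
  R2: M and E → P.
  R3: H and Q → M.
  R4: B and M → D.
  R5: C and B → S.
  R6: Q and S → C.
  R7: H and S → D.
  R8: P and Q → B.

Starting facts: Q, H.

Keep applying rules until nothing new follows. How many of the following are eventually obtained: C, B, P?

2

From H and Q, R3 gives M.
From Q, M, and H, R1 gives E.
From M and E, R2 gives P.
P and Q hold, so B follows (R8).
C would need Q and S (R6), but S is never established.
B: reached.
P: reached.
Reached: B and P — 2 of the 3.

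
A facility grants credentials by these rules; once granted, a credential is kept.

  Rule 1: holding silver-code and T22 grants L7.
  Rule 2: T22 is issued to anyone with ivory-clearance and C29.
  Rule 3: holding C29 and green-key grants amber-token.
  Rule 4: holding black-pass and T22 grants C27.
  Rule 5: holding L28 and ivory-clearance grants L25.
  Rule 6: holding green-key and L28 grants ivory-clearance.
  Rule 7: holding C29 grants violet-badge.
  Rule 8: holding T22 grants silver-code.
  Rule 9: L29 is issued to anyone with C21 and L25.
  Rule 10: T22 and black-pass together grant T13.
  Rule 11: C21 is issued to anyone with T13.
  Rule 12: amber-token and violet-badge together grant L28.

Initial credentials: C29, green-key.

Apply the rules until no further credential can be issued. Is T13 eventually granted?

No

T13 would need T22 and black-pass (Rule 10), but black-pass is never granted.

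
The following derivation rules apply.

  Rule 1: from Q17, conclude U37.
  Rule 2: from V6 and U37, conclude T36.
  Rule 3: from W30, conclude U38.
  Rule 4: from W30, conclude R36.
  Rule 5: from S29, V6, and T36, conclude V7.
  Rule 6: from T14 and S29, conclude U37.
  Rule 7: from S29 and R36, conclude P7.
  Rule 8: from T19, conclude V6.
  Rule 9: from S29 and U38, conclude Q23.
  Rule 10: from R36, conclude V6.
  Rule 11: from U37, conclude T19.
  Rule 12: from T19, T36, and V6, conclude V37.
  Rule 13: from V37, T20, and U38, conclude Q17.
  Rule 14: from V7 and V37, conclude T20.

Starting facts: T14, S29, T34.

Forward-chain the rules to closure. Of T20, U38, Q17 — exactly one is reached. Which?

From T14 and S29, Rule 6 gives U37.
U37 holds, so T19 follows (Rule 11).
From T19, Rule 8 gives V6.
From V6 and U37, Rule 2 gives T36.
T19, T36, and V6 hold, so V37 follows (Rule 12).
S29, V6, and T36 hold, so V7 follows (Rule 5).
From V7 and V37, Rule 14 gives T20.
Q17 would need V37, T20, and U38 (Rule 13), but U38 is never established. U38 would need W30 (Rule 3), but W30 is never established.

T20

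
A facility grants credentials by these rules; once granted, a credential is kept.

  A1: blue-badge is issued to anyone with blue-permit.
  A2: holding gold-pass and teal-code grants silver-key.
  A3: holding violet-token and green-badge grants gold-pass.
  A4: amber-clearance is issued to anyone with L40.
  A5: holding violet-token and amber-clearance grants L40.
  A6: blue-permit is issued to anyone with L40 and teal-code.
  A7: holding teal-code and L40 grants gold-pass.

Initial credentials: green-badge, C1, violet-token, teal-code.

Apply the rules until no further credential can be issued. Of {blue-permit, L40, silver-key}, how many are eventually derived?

Holding violet-token and green-badge grants gold-pass (A3).
Holding gold-pass and teal-code grants silver-key (A2).
blue-permit would need L40 and teal-code (A6), but L40 is never granted.
L40 would need violet-token and amber-clearance (A5), but amber-clearance is never granted.
silver-key: reached.
Reached: silver-key — 1 of the 3.

1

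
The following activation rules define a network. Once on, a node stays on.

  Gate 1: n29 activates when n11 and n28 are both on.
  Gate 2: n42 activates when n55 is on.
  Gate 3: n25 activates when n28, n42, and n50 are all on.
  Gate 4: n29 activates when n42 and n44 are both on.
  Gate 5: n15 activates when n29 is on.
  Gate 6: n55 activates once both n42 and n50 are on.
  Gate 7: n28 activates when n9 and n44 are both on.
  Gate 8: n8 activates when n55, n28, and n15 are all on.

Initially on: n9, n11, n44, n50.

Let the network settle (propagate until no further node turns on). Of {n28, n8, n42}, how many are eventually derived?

1

Gate 7: n9 and n44 on → n28 on.
n28: reached.
n8 would need n55, n28, and n15 (Gate 8), but n55 never turns on.
n42 would need n55 (Gate 2), but n55 never turns on.
Reached: n28 — 1 of the 3.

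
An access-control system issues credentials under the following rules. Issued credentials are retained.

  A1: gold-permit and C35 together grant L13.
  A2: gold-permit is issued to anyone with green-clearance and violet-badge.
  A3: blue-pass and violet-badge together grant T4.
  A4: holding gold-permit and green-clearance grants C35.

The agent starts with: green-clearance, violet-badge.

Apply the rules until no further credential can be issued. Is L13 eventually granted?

Holding green-clearance and violet-badge grants gold-permit (A2).
Holding gold-permit and green-clearance grants C35 (A4).
Holding gold-permit and C35 grants L13 (A1).

Yes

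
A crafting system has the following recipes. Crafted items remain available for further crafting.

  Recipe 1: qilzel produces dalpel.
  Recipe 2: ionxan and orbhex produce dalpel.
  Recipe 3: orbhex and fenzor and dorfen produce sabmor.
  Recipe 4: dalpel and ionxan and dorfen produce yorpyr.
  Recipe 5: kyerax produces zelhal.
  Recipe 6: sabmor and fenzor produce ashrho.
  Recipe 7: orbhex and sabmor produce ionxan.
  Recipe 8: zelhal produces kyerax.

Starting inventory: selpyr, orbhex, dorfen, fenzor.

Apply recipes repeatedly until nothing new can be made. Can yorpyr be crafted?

Yes

orbhex and fenzor and dorfen → sabmor (Recipe 3).
orbhex and sabmor → ionxan (Recipe 7).
ionxan and orbhex → dalpel (Recipe 2).
dalpel and ionxan and dorfen → yorpyr (Recipe 4).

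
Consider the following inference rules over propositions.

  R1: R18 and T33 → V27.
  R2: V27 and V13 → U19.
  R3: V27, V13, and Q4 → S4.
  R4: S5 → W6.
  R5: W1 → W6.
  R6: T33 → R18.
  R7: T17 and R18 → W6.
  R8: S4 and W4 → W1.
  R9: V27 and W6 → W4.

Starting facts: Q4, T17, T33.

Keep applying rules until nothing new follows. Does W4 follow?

From T33, R6 gives R18.
T17 and R18 hold, so W6 follows (R7).
R18 and T33 hold, so V27 follows (R1).
From V27 and W6, R9 gives W4.

Yes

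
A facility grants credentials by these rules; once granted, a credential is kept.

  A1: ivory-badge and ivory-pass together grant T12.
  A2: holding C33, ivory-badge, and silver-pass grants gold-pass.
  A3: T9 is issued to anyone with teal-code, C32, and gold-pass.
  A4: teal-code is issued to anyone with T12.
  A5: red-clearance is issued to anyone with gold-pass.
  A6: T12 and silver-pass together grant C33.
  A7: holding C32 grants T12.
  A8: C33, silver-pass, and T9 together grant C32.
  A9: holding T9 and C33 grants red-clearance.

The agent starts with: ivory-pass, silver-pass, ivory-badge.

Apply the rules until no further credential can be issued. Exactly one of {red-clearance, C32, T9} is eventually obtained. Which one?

Holding ivory-badge and ivory-pass grants T12 (A1).
Holding T12 and silver-pass grants C33 (A6).
Holding C33, ivory-badge, and silver-pass grants gold-pass (A2).
Holding gold-pass grants red-clearance (A5).
C32 would need C33, silver-pass, and T9 (A8), but T9 is never granted. T9 would need teal-code, C32, and gold-pass (A3), but C32 is never granted.

red-clearance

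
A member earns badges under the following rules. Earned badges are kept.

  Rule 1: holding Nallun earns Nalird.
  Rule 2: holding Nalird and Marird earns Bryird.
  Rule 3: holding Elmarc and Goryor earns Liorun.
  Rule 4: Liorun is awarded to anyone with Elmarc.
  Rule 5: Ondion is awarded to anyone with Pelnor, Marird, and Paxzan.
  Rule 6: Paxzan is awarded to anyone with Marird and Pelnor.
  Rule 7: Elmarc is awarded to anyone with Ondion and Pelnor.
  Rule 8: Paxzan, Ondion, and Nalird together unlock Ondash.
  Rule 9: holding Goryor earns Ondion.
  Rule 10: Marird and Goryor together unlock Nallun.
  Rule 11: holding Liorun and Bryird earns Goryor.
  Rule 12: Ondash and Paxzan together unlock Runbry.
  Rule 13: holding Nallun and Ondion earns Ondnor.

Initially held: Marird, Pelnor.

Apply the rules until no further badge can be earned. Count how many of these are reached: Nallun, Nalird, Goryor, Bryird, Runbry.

Nallun would need Marird and Goryor (Rule 10), but Goryor is never earned.
Nalird would need Nallun (Rule 1), but Nallun is never earned.
Goryor would need Liorun and Bryird (Rule 11), but Bryird is never earned.
Bryird would need Nalird and Marird (Rule 2), but Nalird is never earned.
Runbry would need Ondash and Paxzan (Rule 12), but Ondash is never earned.
None of the 5 are reached.

0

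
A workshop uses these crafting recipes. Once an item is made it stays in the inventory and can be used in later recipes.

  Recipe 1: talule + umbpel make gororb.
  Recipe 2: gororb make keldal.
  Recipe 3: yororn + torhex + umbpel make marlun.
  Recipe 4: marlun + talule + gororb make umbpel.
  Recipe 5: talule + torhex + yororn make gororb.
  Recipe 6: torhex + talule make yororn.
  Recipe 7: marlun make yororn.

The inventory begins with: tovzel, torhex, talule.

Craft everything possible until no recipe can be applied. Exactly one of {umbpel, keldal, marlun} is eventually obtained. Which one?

Using Recipe 6, torhex and talule make yororn.
Using Recipe 5, talule, torhex, and yororn make gororb.
gororb → keldal (Recipe 2).
umbpel would need marlun, talule, and gororb (Recipe 4), but marlun is never obtained. marlun would need yororn, torhex, and umbpel (Recipe 3), but umbpel is never obtained.

keldal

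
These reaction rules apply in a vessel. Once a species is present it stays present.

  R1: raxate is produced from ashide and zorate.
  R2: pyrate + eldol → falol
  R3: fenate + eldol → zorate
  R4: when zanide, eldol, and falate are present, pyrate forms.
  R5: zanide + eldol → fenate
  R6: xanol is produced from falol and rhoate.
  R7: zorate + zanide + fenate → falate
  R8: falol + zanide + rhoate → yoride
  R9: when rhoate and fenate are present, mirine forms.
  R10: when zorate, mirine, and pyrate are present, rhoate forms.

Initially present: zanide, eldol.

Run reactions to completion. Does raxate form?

raxate would need ashide and zorate (R1), but ashide never forms.

No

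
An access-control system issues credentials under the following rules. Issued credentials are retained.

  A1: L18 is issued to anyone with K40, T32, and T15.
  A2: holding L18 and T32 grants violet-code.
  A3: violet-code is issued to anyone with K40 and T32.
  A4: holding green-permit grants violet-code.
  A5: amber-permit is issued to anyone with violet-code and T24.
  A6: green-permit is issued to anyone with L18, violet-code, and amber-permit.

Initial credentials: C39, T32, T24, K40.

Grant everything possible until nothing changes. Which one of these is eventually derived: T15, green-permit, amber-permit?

Holding K40 and T32 grants violet-code (A3).
Holding violet-code and T24 grants amber-permit (A5).
green-permit would need L18, violet-code, and amber-permit (A6), but L18 is never granted. No rule produces T15, and it is not given.

amber-permit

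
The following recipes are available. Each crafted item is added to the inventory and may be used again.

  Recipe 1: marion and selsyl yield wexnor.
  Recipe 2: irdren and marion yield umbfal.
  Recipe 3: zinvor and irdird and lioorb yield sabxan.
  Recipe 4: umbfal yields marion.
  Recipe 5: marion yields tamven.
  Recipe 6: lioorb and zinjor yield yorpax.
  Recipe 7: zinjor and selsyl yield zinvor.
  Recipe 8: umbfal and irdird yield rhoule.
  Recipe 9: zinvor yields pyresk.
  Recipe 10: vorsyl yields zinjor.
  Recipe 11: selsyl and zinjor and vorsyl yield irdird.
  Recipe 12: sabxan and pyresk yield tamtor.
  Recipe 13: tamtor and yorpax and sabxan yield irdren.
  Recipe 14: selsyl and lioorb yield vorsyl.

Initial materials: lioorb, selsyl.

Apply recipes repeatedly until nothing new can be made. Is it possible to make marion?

marion would need umbfal (Recipe 4), but umbfal is never obtained.

No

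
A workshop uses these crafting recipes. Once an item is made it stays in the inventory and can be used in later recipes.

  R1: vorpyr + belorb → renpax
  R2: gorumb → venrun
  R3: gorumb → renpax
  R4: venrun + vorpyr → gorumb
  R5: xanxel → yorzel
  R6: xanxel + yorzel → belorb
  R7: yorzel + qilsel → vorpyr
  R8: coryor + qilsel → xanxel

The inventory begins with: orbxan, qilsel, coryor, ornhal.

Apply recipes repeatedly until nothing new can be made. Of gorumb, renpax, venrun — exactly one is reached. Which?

coryor + qilsel → xanxel (R8).
xanxel → yorzel (R5).
Using R6, xanxel and yorzel make belorb.
Using R7, yorzel and qilsel make vorpyr.
vorpyr + belorb → renpax (R1).
gorumb would need venrun and vorpyr (R4), but venrun is never obtained. venrun would need gorumb (R2), but gorumb is never obtained.

renpax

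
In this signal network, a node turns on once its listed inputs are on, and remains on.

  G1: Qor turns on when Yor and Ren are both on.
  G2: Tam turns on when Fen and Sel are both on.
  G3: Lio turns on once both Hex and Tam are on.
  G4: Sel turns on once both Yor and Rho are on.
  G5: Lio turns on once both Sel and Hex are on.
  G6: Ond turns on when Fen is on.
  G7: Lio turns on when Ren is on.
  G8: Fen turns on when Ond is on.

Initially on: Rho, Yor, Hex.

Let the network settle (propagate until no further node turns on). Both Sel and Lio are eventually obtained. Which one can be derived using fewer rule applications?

Sel

Sel: G4: Yor and Rho on → Sel on. [1 rule application]
Lio: G4: Yor and Rho on → Sel on. Sel and Hex are on, so Lio turns on (G5). [2 rule applications]
Sel needs fewer.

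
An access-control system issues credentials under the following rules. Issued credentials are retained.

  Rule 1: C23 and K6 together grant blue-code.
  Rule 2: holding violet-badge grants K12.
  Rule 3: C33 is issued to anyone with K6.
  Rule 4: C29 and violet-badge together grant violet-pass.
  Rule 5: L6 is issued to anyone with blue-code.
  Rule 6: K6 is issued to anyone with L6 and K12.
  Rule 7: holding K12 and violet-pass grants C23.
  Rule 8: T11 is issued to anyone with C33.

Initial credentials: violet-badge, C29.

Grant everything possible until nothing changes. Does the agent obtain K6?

No

K6 would need L6 and K12 (Rule 6), but L6 is never granted.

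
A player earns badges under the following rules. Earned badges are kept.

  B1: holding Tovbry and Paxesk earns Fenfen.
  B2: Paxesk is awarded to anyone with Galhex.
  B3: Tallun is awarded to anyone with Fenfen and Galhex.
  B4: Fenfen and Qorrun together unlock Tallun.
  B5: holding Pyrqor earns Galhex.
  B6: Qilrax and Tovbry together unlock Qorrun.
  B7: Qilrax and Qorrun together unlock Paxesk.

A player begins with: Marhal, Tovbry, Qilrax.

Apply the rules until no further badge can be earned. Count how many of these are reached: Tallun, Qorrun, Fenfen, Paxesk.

4

With Qilrax and Tovbry, Qorrun is earned (B6).
With Qilrax and Qorrun, Paxesk is earned (B7).
With Tovbry and Paxesk, Fenfen is earned (B1).
With Fenfen and Qorrun, Tallun is earned (B4).
Tallun: reached.
Qorrun: reached.
Fenfen: reached.
Paxesk: reached.
All 4 are reached.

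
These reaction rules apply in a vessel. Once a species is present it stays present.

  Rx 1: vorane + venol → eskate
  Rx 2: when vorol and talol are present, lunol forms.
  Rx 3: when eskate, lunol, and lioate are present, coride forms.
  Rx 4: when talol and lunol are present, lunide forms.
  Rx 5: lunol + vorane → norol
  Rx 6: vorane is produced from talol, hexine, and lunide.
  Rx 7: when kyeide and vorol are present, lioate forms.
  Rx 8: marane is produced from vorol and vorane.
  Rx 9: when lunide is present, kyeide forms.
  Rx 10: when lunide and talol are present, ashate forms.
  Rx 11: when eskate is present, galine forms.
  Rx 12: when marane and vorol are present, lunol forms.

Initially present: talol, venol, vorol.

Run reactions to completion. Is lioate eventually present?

vorol and talol present → lunol forms (Rx 2).
talol and lunol present → lunide forms (Rx 4).
lunide present → kyeide forms (Rx 9).
kyeide and vorol present → lioate forms (Rx 7).

Yes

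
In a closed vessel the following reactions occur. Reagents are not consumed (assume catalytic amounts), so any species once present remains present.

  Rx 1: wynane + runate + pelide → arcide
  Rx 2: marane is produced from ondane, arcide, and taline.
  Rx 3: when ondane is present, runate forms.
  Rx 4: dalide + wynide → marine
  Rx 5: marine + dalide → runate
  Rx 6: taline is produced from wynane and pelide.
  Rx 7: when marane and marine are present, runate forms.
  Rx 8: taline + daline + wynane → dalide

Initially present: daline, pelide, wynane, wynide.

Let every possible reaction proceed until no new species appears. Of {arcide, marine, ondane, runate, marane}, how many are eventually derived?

wynane and pelide present → taline forms (Rx 6).
taline, daline, and wynane present → dalide forms (Rx 8).
dalide and wynide present → marine forms (Rx 4).
marine and dalide present → runate forms (Rx 5).
wynane, runate, and pelide present → arcide forms (Rx 1).
arcide: reached.
marine: reached.
No rule produces ondane, and it is not given.
runate: reached.
marane would need ondane, arcide, and taline (Rx 2), but ondane never forms.
Reached: arcide, marine, and runate — 3 of the 5.

3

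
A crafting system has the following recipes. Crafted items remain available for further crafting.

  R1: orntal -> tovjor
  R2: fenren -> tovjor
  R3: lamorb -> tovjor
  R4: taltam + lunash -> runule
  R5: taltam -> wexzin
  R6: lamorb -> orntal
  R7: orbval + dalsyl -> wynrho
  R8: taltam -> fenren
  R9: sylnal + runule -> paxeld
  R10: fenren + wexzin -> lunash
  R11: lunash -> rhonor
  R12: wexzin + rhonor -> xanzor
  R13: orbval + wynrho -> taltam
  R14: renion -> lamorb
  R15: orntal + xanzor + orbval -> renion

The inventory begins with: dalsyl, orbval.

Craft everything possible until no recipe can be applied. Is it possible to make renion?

No

renion would need orntal, xanzor, and orbval (R15), but orntal is never obtained.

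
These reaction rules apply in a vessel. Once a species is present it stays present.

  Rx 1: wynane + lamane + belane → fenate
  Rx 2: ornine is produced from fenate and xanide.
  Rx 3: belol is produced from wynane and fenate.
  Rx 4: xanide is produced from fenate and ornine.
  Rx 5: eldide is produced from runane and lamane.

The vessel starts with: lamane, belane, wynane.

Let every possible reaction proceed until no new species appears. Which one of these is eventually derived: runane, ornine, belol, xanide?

belol

wynane, lamane, and belane present → fenate forms (Rx 1).
wynane and fenate present → belol forms (Rx 3).
No rule produces runane, and it is not given. ornine would need fenate and xanide (Rx 2), but xanide never forms. xanide would need fenate and ornine (Rx 4), but ornine never forms.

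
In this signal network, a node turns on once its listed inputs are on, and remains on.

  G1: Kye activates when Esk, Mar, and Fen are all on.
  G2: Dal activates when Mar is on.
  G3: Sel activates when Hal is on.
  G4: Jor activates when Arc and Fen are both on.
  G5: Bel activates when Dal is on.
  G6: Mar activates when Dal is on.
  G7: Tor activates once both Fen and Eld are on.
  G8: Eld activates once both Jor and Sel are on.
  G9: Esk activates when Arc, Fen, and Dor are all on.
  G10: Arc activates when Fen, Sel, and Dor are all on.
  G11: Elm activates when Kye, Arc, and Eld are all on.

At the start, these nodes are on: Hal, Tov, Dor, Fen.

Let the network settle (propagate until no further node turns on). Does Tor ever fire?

Hal is on, so Sel activates (G3).
Fen, Sel, and Dor are on, so Arc activates (G10).
Arc and Fen are on, so Jor activates (G4).
G8: Jor and Sel on → Eld on.
Fen and Eld are on, so Tor activates (G7).

Yes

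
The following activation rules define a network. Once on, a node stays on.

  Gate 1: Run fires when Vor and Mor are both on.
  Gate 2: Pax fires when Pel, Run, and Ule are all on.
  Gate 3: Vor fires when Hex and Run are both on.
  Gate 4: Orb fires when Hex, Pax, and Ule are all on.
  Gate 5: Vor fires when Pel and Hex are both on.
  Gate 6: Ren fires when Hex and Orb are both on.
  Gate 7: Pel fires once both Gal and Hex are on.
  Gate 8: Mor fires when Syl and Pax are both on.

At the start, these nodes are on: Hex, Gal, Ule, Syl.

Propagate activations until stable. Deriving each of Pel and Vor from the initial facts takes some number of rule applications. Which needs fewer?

Pel: Gate 7: Gal and Hex on → Pel on. [1 rule application]
Vor: Gal and Hex are on, so Pel fires (Gate 7). Pel and Hex are on, so Vor fires (Gate 5). [2 rule applications]
Pel needs fewer.

Pel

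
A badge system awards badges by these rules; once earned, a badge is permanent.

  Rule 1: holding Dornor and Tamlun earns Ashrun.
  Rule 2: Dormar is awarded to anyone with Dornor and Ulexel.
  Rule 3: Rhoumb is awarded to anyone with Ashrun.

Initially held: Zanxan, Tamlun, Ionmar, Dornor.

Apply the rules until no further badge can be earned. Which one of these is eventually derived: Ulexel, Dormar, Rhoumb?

Rhoumb

With Dornor and Tamlun, Ashrun is earned (Rule 1).
With Ashrun, Rhoumb is earned (Rule 3).
No rule produces Ulexel, and it is not given. Dormar would need Dornor and Ulexel (Rule 2), but Ulexel is never earned.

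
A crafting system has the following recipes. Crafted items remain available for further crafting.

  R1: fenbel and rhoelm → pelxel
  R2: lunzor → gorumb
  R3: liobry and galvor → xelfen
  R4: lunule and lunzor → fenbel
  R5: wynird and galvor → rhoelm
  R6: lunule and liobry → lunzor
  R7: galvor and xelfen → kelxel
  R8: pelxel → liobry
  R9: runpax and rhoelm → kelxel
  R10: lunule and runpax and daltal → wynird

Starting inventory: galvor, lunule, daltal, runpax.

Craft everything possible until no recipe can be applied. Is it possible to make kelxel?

Yes

lunule and runpax and daltal → wynird (R10).
Using R5, wynird and galvor make rhoelm.
runpax and rhoelm → kelxel (R9).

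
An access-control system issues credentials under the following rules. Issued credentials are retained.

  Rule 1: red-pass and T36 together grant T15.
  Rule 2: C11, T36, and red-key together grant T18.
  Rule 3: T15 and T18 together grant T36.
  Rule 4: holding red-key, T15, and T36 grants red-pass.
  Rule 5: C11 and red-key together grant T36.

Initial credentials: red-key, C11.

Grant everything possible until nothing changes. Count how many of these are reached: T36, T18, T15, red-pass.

Holding C11 and red-key grants T36 (Rule 5).
Holding C11, T36, and red-key grants T18 (Rule 2).
T36: reached.
T18: reached.
T15 would need red-pass and T36 (Rule 1), but red-pass is never granted.
red-pass would need red-key, T15, and T36 (Rule 4), but T15 is never granted.
Reached: T36 and T18 — 2 of the 4.

2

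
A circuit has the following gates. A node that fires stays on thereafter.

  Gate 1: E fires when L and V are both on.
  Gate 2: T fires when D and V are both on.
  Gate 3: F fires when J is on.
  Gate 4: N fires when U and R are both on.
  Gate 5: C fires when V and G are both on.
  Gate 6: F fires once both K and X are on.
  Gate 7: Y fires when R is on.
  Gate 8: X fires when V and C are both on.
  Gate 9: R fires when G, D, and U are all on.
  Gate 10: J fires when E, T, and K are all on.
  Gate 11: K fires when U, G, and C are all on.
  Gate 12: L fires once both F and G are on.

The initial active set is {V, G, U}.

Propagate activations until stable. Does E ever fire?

Yes

Gate 5: V and G on → C on.
Gate 11: U, G, and C on → K on.
Gate 8: V and C on → X on.
Gate 6: K and X on → F on.
F and G are on, so L fires (Gate 12).
Gate 1: L and V on → E on.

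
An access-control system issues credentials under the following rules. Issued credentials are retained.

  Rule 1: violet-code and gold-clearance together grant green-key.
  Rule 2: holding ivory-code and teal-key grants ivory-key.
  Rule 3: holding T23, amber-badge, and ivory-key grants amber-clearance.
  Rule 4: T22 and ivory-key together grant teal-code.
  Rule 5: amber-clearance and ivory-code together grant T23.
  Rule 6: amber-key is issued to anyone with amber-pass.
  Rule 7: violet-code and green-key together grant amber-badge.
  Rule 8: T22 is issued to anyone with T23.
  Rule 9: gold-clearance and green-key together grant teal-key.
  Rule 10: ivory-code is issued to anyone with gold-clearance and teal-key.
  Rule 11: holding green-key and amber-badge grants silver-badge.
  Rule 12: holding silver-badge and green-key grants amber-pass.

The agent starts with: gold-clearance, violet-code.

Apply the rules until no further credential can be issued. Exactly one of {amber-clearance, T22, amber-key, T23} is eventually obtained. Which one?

amber-key

Holding violet-code and gold-clearance grants green-key (Rule 1).
Holding violet-code and green-key grants amber-badge (Rule 7).
Holding green-key and amber-badge grants silver-badge (Rule 11).
Holding silver-badge and green-key grants amber-pass (Rule 12).
Holding amber-pass grants amber-key (Rule 6).
T22 would need T23 (Rule 8), but T23 is never granted. amber-clearance would need T23, amber-badge, and ivory-key (Rule 3), but T23 is never granted. T23 would need amber-clearance and ivory-code (Rule 5), but amber-clearance is never granted.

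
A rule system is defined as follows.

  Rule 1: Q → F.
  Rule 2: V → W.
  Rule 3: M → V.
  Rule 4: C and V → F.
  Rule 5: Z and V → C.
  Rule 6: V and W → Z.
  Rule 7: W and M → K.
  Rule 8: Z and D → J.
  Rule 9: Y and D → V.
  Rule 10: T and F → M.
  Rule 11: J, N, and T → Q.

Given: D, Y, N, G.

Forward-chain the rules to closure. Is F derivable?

Yes

Y and D hold, so V follows (Rule 9).
V holds, so W follows (Rule 2).
From V and W, Rule 6 gives Z.
Z and V hold, so C follows (Rule 5).
C and V hold, so F follows (Rule 4).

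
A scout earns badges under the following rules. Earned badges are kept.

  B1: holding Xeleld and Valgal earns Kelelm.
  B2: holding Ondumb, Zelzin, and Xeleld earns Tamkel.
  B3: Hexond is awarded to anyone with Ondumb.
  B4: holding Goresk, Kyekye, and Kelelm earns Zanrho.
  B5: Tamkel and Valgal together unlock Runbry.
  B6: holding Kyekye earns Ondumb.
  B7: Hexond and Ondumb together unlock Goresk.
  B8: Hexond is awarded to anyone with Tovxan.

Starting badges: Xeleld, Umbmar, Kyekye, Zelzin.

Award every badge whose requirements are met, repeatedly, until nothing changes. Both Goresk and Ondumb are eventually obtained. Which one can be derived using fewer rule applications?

Ondumb: With Kyekye, Ondumb is earned (B6). [1 rule application]
Goresk: With Kyekye, Ondumb is earned (B6). With Ondumb, Hexond is earned (B3). With Hexond and Ondumb, Goresk is earned (B7). [3 rule applications]
Ondumb needs fewer.

Ondumb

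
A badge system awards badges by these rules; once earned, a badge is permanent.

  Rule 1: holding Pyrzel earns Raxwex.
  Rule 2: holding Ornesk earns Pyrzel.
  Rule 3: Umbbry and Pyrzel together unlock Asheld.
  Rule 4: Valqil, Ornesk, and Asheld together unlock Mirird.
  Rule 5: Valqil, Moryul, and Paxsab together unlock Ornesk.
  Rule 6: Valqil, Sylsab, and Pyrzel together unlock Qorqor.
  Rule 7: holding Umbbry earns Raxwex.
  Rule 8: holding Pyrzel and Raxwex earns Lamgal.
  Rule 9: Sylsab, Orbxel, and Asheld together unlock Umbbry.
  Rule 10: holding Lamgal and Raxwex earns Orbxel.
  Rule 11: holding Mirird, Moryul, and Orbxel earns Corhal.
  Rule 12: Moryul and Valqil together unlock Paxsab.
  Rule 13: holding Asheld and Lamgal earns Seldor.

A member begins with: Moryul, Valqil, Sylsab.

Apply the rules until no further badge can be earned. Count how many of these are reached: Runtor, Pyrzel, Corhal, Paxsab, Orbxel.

3

With Moryul and Valqil, Paxsab is earned (Rule 12).
With Valqil, Moryul, and Paxsab, Ornesk is earned (Rule 5).
With Ornesk, Pyrzel is earned (Rule 2).
With Pyrzel, Raxwex is earned (Rule 1).
With Pyrzel and Raxwex, Lamgal is earned (Rule 8).
With Lamgal and Raxwex, Orbxel is earned (Rule 10).
No rule produces Runtor, and it is not given.
Pyrzel: reached.
Corhal would need Mirird, Moryul, and Orbxel (Rule 11), but Mirird is never earned.
Paxsab: reached.
Orbxel: reached.
Reached: Pyrzel, Paxsab, and Orbxel — 3 of the 5.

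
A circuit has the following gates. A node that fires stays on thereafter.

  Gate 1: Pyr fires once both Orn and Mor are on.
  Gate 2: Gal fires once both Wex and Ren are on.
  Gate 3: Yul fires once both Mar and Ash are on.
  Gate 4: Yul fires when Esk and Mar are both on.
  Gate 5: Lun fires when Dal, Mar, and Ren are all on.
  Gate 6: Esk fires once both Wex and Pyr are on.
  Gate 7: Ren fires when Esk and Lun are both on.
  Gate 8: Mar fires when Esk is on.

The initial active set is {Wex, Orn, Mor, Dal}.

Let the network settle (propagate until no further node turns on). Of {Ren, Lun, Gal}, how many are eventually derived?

0

Ren would need Esk and Lun (Gate 7), but Lun never turns on.
Lun would need Dal, Mar, and Ren (Gate 5), but Ren never turns on.
Gal would need Wex and Ren (Gate 2), but Ren never turns on.
None of the 3 are reached.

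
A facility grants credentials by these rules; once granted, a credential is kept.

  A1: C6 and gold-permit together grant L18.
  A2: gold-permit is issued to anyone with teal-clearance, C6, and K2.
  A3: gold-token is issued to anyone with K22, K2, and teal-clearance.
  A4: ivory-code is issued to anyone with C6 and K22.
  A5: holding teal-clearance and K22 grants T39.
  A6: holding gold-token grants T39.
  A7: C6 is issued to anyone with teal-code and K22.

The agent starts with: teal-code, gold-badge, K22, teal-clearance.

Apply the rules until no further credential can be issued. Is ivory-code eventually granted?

Yes

Holding teal-code and K22 grants C6 (A7).
Holding C6 and K22 grants ivory-code (A4).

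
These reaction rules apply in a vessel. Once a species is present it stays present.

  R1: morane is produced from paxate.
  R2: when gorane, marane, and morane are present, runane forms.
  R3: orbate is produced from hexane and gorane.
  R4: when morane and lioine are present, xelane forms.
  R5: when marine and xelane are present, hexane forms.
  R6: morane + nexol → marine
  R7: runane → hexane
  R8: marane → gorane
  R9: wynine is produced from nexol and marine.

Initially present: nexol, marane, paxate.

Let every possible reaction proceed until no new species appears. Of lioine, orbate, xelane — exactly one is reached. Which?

orbate

marane present → gorane forms (R8).
paxate present → morane forms (R1).
gorane, marane, and morane present → runane forms (R2).
runane present → hexane forms (R7).
hexane and gorane present → orbate forms (R3).
No rule produces lioine, and it is not given. xelane would need morane and lioine (R4), but lioine never forms.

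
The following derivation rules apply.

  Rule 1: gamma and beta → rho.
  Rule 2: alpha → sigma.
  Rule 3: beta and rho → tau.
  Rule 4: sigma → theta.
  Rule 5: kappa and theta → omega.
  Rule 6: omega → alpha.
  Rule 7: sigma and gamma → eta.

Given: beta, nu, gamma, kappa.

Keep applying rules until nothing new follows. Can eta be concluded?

No

eta would need sigma and gamma (Rule 7), but sigma is never established.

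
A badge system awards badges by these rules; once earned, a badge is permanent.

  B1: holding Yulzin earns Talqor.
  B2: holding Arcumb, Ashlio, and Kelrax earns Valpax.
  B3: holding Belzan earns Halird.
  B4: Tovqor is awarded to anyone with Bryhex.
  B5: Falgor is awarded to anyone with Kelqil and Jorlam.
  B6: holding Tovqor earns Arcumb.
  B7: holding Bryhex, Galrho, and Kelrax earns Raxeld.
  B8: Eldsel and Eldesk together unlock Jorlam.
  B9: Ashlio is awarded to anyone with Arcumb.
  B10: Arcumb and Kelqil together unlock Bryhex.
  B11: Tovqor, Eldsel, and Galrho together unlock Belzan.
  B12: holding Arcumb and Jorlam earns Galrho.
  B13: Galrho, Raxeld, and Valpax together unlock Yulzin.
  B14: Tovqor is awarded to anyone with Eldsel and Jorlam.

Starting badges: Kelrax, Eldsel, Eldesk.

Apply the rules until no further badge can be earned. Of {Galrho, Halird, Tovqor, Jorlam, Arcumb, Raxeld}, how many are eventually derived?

With Eldsel and Eldesk, Jorlam is earned (B8).
With Eldsel and Jorlam, Tovqor is earned (B14).
With Tovqor, Arcumb is earned (B6).
With Arcumb and Jorlam, Galrho is earned (B12).
With Tovqor, Eldsel, and Galrho, Belzan is earned (B11).
With Belzan, Halird is earned (B3).
Galrho: reached.
Halird: reached.
Tovqor: reached.
Jorlam: reached.
Arcumb: reached.
Raxeld would need Bryhex, Galrho, and Kelrax (B7), but Bryhex is never earned.
Reached: Galrho, Halird, Tovqor, Jorlam, and Arcumb — 5 of the 6.

5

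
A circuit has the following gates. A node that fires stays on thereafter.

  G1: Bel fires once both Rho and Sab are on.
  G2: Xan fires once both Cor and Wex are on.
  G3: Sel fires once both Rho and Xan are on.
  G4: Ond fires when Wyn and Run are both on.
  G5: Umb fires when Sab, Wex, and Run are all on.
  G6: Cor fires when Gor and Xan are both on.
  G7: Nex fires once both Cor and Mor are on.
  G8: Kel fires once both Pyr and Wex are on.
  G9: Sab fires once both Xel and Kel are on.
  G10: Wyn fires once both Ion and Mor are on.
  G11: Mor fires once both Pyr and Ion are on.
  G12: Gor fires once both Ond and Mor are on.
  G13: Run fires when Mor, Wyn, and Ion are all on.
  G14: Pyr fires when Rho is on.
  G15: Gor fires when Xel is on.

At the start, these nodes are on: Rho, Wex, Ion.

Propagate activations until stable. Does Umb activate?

No

Umb would need Sab, Wex, and Run (G5), but Sab never turns on.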